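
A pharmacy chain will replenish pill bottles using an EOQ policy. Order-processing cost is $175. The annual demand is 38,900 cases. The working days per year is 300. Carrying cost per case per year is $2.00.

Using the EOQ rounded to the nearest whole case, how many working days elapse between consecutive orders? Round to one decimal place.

20.1 days

Q* = √(2·D·S / H) = √(2·38,900·175 / 2) = √6,807,500.0 ≈ 2,609.12 → Q = 2,609 cases
Cycle time = (working days × Q)/D = (300 × 2,609) / 38,900 = 20.121 days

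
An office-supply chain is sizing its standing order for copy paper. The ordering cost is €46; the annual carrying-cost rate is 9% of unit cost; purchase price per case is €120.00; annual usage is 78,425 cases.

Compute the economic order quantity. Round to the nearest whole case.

H = i·C = 0.09 × €120 = €10.8000 per case-year
EOQ = √(2DS/H) = √(2 × 78,425 × 46 / 10.8)
    = √(668,064.81) ≈ 817.35

817 cases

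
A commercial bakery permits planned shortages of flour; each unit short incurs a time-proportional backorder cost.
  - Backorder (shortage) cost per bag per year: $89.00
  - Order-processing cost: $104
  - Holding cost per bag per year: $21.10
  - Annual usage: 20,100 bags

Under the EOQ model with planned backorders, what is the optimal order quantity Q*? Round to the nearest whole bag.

Basic EOQ = √(2·20,100·104/21.1) = 445.132
Backorder adjustment √((H+b)/b) = √((21.1+89)/89) = 1.1122
Q* = 445.132 × 1.1122 ≈ 495.09

495 bags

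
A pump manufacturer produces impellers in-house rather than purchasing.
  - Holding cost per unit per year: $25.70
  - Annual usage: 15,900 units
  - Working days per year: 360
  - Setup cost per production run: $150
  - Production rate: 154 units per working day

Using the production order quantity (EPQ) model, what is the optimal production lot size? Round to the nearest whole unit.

d = 15,900/360 = 44.1667 units/day;  effective holding cost H(1 − d/p) = 25.7·(1 − 44.1667/154) = 18.32933
Q* = √(2DS / H_eff) = √(2·15,900·150 / 18.32933) ≈ 510.14

510 units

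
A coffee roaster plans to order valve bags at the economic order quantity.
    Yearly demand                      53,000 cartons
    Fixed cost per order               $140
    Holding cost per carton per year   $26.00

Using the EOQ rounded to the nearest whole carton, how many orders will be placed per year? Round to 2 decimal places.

Q* = √(2·D·S / H) = √(2·53,000·140 / 26) = √570,769.2 ≈ 755.49 → Q = 755
Orders per year = D/Q = 53,000 / 755 = 70.199

70.20 orders per year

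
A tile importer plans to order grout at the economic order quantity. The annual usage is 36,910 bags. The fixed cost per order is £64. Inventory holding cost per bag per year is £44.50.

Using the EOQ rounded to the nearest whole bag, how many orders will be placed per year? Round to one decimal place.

113.2 orders per year

2DS/H = 2·36,910·64/44.5 = 106,168.09
EOQ = √106,168.09 ≈ 325.83 → Q = 326
N = D/Q = 36,910/326 ≈ 113.221 orders/yr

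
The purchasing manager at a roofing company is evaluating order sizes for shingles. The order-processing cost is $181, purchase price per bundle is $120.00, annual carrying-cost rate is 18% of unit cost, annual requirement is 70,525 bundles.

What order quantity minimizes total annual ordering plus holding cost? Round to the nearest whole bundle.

1,087 bundles

H = i·C = 0.18 × $120 = $21.6000 per bundle-year
Optimal lot size Q* = (2 × 70,525 × $181 / $21.6)^½ ≈ 1,087.17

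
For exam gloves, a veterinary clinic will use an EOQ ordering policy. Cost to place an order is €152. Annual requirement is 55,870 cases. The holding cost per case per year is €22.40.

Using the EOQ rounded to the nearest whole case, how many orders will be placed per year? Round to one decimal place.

64.1 orders per year

2DS/H = 2·55,870·152/22.4 = 758,235.71
EOQ = √758,235.71 ≈ 870.77 → Q = 871
Orders per year = D/Q = 55,870 / 871 = 64.145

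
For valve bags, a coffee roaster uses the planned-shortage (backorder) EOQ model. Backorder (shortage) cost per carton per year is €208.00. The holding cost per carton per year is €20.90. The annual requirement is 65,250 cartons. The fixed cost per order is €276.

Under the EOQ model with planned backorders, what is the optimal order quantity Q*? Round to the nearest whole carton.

1,377 cartons

Q* = √(2DS/H) · √((H + b)/b)
   = √(2 × 65,250 × 276 / 20.9) · √((20.9 + 208) / 208)
   = 1,312.764 × 1.0490 ≈ 1,377.14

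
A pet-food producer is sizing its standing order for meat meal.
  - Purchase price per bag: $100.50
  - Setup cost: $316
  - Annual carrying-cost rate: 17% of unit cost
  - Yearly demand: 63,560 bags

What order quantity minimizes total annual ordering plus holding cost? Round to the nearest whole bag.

1,533 bags

H = i·C = 0.17 × $100.5 = $17.0850 per bag-year
2DS/H = 2·63,560·316/17.085 = 2,351,180.57
EOQ = √2,351,180.57 ≈ 1,533.36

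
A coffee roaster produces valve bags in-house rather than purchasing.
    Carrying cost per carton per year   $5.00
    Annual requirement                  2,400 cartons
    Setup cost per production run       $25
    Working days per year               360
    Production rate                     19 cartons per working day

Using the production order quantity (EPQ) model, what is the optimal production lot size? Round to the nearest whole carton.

d = 2,400/360 = 6.6667 cartons/day;  effective holding cost H(1 − d/p) = 5·(1 − 6.6667/19) = 3.24561
Q* = √(2DS / H_eff) = √(2·2,400·25 / 3.24561) ≈ 192.28

192 cartons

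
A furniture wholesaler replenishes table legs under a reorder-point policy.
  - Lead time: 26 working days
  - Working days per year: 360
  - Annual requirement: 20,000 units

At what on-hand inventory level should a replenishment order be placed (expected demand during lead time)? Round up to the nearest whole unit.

Daily demand d = 20,000 / 360 = 55.556 units/day
Demand during lead time = 55.556 × 26 = 1,444.44
Reorder point = 1,444.44 → round up

1,445 units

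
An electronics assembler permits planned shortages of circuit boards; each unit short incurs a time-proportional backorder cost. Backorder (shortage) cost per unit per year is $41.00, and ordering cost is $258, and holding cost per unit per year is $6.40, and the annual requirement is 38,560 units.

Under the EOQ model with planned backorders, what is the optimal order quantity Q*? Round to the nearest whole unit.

Basic EOQ = √(2·38,560·258/6.4) = 1,763.207
Backorder adjustment √((H+b)/b) = √((6.4+41)/41) = 1.0752
Q* = 1,763.207 × 1.0752 ≈ 1,895.84

1,896 units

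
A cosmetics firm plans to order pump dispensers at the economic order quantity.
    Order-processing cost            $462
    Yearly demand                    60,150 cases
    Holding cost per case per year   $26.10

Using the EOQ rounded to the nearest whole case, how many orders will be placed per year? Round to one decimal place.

41.2 orders per year

EOQ = √(2DS/H) = √(2 × 60,150 × 462 / 26.1)
    = √(2,129,448.28) ≈ 1,459.26 → Q = 1,459
Orders per year = D/Q = 60,150 / 1,459 = 41.227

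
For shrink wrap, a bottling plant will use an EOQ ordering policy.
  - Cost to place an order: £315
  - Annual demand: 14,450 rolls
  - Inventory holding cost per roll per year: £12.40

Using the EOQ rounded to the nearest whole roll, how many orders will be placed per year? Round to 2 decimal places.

16.86 orders per year

2DS/H = 2·14,450·315/12.4 = 734,153.23
EOQ = √734,153.23 ≈ 856.83 → Q = 857
N = D/Q = 14,450/857 ≈ 16.861 orders/yr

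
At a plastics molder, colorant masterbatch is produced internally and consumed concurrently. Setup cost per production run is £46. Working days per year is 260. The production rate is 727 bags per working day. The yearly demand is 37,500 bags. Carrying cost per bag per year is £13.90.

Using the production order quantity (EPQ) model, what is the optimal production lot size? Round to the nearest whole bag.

Daily demand d = 37,500/260 = 144.231; p = 727; 1 − d/p = 0.80161
EPQ = √(2DS / (H(1 − d/p)))
    = √(2 × 37,500 × 46 / (13.9 × 0.80161)) ≈ 556.44

556 bags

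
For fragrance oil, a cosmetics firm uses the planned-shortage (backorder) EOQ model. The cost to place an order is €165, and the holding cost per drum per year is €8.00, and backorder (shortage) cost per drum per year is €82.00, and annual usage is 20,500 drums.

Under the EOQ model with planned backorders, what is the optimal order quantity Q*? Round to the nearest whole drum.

Basic EOQ = √(2·20,500·165/8) = 919.579
Backorder adjustment √((H+b)/b) = √((8+82)/82) = 1.0476
Q* = 919.579 × 1.0476 ≈ 963.39

963 drums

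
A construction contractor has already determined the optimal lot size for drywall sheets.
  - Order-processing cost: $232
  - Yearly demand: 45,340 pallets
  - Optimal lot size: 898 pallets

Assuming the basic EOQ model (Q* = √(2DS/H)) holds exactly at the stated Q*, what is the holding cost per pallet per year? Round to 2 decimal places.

Since Q* = (2DS/H)^½, squaring gives Q*²·H = 2DS.
H = 2DS / Q² = 2 × 45,340 × 232 / 898² = 26.0884

$26.09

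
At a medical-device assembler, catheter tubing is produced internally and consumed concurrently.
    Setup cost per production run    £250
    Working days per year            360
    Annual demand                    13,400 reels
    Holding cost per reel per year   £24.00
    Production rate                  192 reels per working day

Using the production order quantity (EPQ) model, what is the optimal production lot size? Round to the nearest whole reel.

d = 13,400/360 = 37.2222 reels/day;  effective holding cost H(1 − d/p) = 24·(1 − 37.2222/192) = 19.34722
Q* = √(2DS / H_eff) = √(2·13,400·250 / 19.34722) ≈ 588.48

588 reels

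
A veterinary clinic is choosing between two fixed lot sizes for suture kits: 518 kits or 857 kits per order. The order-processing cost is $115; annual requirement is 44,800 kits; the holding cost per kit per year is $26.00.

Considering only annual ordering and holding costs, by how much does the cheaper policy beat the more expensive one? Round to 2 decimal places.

$472.72

Annual cost at Q: ordering D·S/Q plus holding Q·H/2.
TC(518) = (44,800/518)×115 + (518/2)×26 = $16,679.95
TC(857) = (44,800/857)×115 + (857/2)×26 = $17,152.67
Lots of 518 are cheaper by $472.72.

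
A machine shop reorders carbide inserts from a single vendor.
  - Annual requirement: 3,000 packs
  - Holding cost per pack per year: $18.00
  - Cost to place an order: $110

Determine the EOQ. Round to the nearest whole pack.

191 packs

2DS/H = 2·3,000·110/18 = 36,666.67
EOQ = √36,666.67 ≈ 191.49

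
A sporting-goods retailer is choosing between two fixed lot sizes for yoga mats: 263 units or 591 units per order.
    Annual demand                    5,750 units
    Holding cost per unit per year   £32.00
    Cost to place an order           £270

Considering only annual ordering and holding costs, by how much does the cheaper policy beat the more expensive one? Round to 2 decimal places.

TC(Q) = (D/Q)S + (Q/2)H
TC(263) = (5,750/263)×270 + (263/2)×32 = £10,111.04
TC(591) = (5,750/591)×270 + (591/2)×32 = £12,082.90
|ΔTC| = |£10,111.04 − £12,082.90| = £1,971.86

£1,971.86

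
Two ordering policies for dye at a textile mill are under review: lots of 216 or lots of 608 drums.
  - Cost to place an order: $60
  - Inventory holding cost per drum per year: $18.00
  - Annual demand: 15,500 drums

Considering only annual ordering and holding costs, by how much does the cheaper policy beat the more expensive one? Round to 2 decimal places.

$752.05

For each Q, cost = (D/Q)·S + (Q/2)·H.
TC(216) = (15,500/216)×60 + (216/2)×18 = $6,249.56
TC(608) = (15,500/608)×60 + (608/2)×18 = $7,001.61
|ΔTC| = |$6,249.56 − $7,001.61| = $752.05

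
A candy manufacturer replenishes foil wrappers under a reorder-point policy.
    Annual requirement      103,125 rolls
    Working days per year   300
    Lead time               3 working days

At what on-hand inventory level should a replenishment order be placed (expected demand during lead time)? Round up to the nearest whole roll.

1,032 rolls

Daily demand d = 103,125 / 300 = 343.750 rolls/day
Demand during lead time = 343.750 × 3 = 1,031.25
Reorder point = 1,031.25 → round up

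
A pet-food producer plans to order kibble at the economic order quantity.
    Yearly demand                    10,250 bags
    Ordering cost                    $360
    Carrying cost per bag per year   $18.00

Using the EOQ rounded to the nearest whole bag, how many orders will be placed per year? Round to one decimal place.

Optimal lot size Q* = (2 × 10,250 × $360 / $18)^½ ≈ 640.31 → Q = 640
Orders per year = D/Q = 10,250 / 640 = 16.016

16.0 orders per year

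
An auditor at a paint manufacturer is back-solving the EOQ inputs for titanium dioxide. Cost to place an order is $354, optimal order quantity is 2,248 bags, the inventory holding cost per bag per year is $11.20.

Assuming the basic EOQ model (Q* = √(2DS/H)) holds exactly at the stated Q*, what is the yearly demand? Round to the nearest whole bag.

From Q* = √(2DS/H) ⇒ Q*² = 2DS/H.
D = Q²H / (2S) = 2,248² × 11.2 / (2 × 354) = 79,942.44

79,942 bags per year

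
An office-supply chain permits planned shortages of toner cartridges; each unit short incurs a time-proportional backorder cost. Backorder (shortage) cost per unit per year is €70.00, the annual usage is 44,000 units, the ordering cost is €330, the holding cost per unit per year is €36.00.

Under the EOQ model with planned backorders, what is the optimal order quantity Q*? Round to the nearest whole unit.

Basic EOQ = √(2·44,000·330/36) = 898.146
Backorder adjustment √((H+b)/b) = √((36+70)/70) = 1.2306
Q* = 898.146 × 1.2306 ≈ 1,105.23

1,105 units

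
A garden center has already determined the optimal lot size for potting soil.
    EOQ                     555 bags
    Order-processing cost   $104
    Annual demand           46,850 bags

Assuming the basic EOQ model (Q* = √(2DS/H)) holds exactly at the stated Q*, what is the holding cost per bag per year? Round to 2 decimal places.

From Q* = √(2DS/H) ⇒ Q*² = 2DS/H.
H = 2DS / Q² = 2 × 46,850 × 104 / 555² = 31.6364

$31.64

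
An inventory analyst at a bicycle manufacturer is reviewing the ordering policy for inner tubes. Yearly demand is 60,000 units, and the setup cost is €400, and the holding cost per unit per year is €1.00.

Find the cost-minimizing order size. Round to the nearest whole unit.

2DS/H = 2·60,000·400/1 = 48,000,000.00
EOQ = √48,000,000.00 ≈ 6,928.20

6,928 units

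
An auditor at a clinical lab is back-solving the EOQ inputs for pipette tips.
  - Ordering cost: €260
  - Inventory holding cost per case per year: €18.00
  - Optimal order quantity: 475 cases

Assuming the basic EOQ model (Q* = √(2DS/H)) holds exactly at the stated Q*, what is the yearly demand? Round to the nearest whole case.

Since Q* = (2DS/H)^½, squaring gives Q*²·H = 2DS.
D = Q²H / (2S) = 475² × 18 / (2 × 260) = 7,810.10

7,810 cases per year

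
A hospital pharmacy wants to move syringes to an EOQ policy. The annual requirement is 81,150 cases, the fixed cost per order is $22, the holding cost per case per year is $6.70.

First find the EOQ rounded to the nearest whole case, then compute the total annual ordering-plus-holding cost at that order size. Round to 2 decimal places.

Q* = √(2·D·S / H) = √(2·81,150·22 / 6.7) = √532,925.4 ≈ 730.02 → Q = 730 cases
Orders/yr = 81,150/730 = 111.164; ordering cost = 111.164 × $22 = $2,445.62
Average inventory = 730/2 = 365; holding cost = 365 × $6.7 = $2,445.50
Total = $2,445.62 + $2,445.50 = $4,891.12

$4,891.12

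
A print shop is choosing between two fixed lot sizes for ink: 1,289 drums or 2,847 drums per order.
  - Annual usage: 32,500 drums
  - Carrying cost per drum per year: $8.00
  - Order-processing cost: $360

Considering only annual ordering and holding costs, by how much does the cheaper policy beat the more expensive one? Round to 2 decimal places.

TC(Q) = (D/Q)S + (Q/2)H
TC(1,289) = (32,500/1,289)×360 + (1,289/2)×8 = $14,232.80
TC(2,847) = (32,500/2,847)×360 + (2,847/2)×8 = $15,497.59
Cheaper: Q = 1,289.  Difference = $1,264.79

$1,264.79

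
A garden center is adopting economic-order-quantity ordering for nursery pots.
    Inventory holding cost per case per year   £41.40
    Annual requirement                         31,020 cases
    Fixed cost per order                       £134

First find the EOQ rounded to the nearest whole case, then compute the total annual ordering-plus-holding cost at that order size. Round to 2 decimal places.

£18,551.90

Q* = √(2·D·S / H) = √(2·31,020·134 / 41.4) = √200,805.8 ≈ 448.11 → Q = 448 cases
Orders/yr = 31,020/448 = 69.241; ordering cost = 69.241 × £134 = £9,278.30
Average inventory = 448/2 = 224; holding cost = 224 × £41.4 = £9,273.60
Total = £9,278.30 + £9,273.60 = £18,551.90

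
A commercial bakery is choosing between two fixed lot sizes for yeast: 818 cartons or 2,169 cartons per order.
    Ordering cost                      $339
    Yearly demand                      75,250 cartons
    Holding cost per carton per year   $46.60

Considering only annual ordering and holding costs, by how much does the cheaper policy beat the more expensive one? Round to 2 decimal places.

For each Q, cost = (D/Q)·S + (Q/2)·H.
TC(818) = (75,250/818)×339 + (818/2)×46.6 = $50,244.91
TC(2,169) = (75,250/2,169)×339 + (2,169/2)×46.6 = $62,298.77
|ΔTC| = |$50,244.91 − $62,298.77| = $12,053.85

$12,053.85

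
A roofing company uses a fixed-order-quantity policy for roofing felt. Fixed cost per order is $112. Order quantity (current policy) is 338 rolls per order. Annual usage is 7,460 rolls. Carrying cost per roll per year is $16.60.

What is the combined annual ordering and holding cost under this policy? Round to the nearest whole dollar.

$5,277

Annual ordering cost = (D/Q)·S = (7,460/338) × 112 = $2,471.95
Annual holding cost  = (Q/2)·H = (338/2) × 16.6 = $2,805.40
Total = $2,471.95 + $2,805.40 = $5,277.35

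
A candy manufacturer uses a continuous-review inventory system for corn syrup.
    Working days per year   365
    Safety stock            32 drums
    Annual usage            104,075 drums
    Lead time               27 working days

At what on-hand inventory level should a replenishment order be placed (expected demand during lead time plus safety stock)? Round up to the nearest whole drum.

Daily demand d = 104,075 / 365 = 285.137 drums/day
Demand during lead time = 285.137 × 27 = 7,698.70
Reorder point = 7,698.70 + 32 = 7,730.70 → round up

7,731 drums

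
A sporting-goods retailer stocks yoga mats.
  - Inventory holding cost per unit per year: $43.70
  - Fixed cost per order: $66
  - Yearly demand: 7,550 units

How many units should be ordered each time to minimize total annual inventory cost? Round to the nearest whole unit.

151 units

2DS/H = 2·7,550·66/43.7 = 22,805.49
EOQ = √22,805.49 ≈ 151.01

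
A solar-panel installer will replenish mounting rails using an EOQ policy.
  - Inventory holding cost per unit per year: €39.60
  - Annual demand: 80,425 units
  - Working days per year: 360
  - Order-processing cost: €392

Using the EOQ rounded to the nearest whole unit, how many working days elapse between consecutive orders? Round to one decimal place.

EOQ = √(2DS/H) = √(2 × 80,425 × 392 / 39.6)
    = √(1,592,252.53) ≈ 1,261.84 → Q = 1,262 units
Days between orders = 360 / (D/Q) = 360 / 63.728 ≈ 5.649

5.6 days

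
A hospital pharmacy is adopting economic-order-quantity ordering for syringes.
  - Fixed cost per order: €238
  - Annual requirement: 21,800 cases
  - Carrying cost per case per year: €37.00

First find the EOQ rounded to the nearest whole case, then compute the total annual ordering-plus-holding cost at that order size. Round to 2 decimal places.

€19,594.43

Q* = √(2·D·S / H) = √(2·21,800·238 / 37) = √280,454.1 ≈ 529.58 → Q = 530 cases
Orders/yr = 21,800/530 = 41.132; ordering cost = 41.132 × €238 = €9,789.43
Average inventory = 530/2 = 265; holding cost = 265 × €37 = €9,805.00
Total = €9,789.43 + €9,805.00 = €19,594.43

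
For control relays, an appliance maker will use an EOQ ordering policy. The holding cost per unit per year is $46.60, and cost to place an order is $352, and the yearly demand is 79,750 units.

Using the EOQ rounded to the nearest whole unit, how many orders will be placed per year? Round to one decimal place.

2DS/H = 2·79,750·352/46.6 = 1,204,806.87
EOQ = √1,204,806.87 ≈ 1,097.64 → Q = 1,098
N = D/Q = 79,750/1,098 ≈ 72.632 orders/yr

72.6 orders per year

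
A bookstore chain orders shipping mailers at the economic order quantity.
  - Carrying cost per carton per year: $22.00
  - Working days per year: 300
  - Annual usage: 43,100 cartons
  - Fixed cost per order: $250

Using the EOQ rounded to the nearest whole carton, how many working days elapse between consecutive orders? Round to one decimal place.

Optimal lot size Q* = (2 × 43,100 × $250 / $22)^½ ≈ 989.72 → Q = 990 cartons
Days between orders = 300 / (D/Q) = 300 / 43.535 ≈ 6.891

6.9 days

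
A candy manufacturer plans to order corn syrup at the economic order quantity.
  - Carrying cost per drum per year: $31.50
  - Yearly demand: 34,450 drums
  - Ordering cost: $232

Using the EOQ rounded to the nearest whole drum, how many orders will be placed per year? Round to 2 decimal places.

48.38 orders per year

2DS/H = 2·34,450·232/31.5 = 507,453.97
EOQ = √507,453.97 ≈ 712.36 → Q = 712
N = D/Q = 34,450/712 ≈ 48.385 orders/yr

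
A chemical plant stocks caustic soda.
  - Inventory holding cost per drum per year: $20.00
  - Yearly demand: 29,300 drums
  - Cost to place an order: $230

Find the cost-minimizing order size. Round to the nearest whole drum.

821 drums

EOQ = √(2DS/H) = √(2 × 29,300 × 230 / 20)
    = √(673,900.00) ≈ 820.91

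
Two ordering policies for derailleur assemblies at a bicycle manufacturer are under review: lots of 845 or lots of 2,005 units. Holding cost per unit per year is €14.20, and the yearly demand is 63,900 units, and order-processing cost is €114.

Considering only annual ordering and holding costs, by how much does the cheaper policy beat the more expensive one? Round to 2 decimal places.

€3,248.39

Annual cost at Q: ordering D·S/Q plus holding Q·H/2.
TC(845) = (63,900/845)×114 + (845/2)×14.2 = €14,620.33
TC(2,005) = (63,900/2,005)×114 + (2,005/2)×14.2 = €17,868.72
Cheaper: Q = 845.  Difference = €3,248.39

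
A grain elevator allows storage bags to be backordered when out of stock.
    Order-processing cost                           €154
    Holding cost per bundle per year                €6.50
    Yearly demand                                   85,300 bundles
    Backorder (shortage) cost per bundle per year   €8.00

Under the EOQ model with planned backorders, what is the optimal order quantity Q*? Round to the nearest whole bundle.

2,707 bundles

Q* = √(2DS/H) · √((H + b)/b)
   = √(2 × 85,300 × 154 / 6.5) · √((6.5 + 8) / 8)
   = 2,010.450 × 1.3463 ≈ 2,706.65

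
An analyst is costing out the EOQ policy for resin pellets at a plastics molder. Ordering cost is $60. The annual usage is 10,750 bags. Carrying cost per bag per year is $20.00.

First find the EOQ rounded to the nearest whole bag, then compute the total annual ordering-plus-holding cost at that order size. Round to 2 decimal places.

Optimal lot size Q* = (2 × 10,750 × $60 / $20)^½ ≈ 253.97 → Q = 254 bags
Annual ordering cost = (D/Q)·S = (10,750/254) × 60 = $2,539.37
Annual holding cost  = (Q/2)·H = (254/2) × 20 = $2,540.00
Total = $2,539.37 + $2,540.00 = $5,079.37

$5,079.37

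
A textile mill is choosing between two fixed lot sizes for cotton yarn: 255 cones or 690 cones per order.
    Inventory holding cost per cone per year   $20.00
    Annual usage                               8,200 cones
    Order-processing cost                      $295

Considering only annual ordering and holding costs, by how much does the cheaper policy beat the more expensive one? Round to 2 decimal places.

$1,630.48

Annual cost at Q: ordering D·S/Q plus holding Q·H/2.
TC(255) = (8,200/255)×295 + (255/2)×20 = $12,036.27
TC(690) = (8,200/690)×295 + (690/2)×20 = $10,405.80
|ΔTC| = |$12,036.27 − $10,405.80| = $1,630.48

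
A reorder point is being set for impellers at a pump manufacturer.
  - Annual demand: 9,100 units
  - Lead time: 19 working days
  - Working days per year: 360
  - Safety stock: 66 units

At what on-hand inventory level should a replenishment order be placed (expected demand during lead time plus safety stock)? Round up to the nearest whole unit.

Daily demand d = 9,100 / 360 = 25.278 units/day
Demand during lead time = 25.278 × 19 = 480.28
Reorder point = 480.28 + 66 = 546.28 → round up

547 units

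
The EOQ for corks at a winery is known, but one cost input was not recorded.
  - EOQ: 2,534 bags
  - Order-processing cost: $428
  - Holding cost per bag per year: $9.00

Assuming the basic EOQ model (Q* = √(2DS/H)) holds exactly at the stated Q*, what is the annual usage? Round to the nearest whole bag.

67,512 bags per year

From Q* = √(2DS/H) ⇒ Q*² = 2DS/H.
D = Q²H / (2S) = 2,534² × 9 / (2 × 428) = 67,512.15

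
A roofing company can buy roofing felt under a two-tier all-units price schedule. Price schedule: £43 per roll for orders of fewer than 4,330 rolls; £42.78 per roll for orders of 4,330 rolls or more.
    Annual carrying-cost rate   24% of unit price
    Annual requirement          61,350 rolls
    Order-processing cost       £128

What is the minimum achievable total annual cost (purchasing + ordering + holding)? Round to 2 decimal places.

H₁ = 24%×£43 = £10.3200;  H₂ = 24%×£42.78 = £10.2672
EOQ₁ = √(2×61,350×128/10.3200) = 1,233.64  (< 4,330, feasible at tier 1)
EOQ₂ = √(2×61,350×128/10.2672) = 1,236.81  (< 4,330 → use Q = 4,330 at tier-2 price)
TC(tier 1 (EOQ₁), Q≈1,233.6) = £2,650,781.13
TC(tier 2, Q≈4,330.0) = £2,648,595.07
Minimum at tier 2: £2,648,595.07

£2,648,595.07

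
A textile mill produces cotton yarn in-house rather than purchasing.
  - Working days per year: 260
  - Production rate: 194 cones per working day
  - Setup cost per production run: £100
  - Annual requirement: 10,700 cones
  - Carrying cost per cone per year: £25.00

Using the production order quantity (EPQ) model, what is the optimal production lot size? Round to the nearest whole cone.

d = 10,700/260 = 41.1538 cones/day;  effective holding cost H(1 − d/p) = 25·(1 − 41.1538/194) = 19.69667
Q* = √(2DS / H_eff) = √(2·10,700·100 / 19.69667) ≈ 329.62

330 cones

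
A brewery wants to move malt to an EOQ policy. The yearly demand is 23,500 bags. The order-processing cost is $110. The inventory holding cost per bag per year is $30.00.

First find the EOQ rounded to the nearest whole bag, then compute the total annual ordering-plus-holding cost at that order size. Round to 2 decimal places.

2DS/H = 2·23,500·110/30 = 172,333.33
EOQ = √172,333.33 ≈ 415.13 → Q = 415 bags
Ordering: D/Q × S = 23,500/415 × $110 = $6,228.92
Holding:  Q/2 × H = 415/2 × $30 = $6,225.00
Total = $6,228.92 + $6,225.00 = $12,453.92

$12,453.92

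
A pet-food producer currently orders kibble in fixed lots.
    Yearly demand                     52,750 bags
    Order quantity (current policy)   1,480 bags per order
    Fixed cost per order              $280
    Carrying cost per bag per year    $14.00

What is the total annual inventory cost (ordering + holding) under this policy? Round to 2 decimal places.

Orders/yr = 52,750/1,480 = 35.642; ordering cost = 35.642 × $280 = $9,979.73
Average inventory = 1,480/2 = 740; holding cost = 740 × $14 = $10,360.00
Total = $9,979.73 + $10,360.00 = $20,339.73

$20,339.73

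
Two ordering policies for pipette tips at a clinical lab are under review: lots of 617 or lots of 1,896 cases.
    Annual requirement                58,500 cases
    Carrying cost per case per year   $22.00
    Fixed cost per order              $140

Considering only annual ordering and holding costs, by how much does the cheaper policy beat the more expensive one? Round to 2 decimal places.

Annual cost at Q: ordering D·S/Q plus holding Q·H/2.
TC(617) = (58,500/617)×140 + (617/2)×22 = $20,060.91
TC(1,896) = (58,500/1,896)×140 + (1,896/2)×22 = $25,175.62
Lots of 617 are cheaper by $5,114.71.

$5,114.71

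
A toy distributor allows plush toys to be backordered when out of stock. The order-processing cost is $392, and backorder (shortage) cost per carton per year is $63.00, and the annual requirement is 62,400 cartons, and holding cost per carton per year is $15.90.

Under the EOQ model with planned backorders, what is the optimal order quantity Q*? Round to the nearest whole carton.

1,963 cartons

Q* = √(2DS/H) · √((H + b)/b)
   = √(2 × 62,400 × 392 / 15.9) · √((15.9 + 63) / 63)
   = 1,754.090 × 1.1191 ≈ 1,963.00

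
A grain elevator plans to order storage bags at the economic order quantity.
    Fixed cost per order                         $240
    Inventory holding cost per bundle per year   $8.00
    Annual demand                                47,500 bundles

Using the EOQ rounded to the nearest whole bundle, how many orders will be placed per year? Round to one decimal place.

Q* = √(2·D·S / H) = √(2·47,500·240 / 8) = √2,850,000.0 ≈ 1,688.19 → Q = 1,688
Orders per year = D/Q = 47,500 / 1,688 = 28.140

28.1 orders per year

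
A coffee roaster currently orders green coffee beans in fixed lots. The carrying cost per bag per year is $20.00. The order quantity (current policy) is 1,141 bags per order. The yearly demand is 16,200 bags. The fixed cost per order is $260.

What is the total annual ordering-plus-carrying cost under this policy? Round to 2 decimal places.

Ordering: D/Q × S = 16,200/1,141 × $260 = $3,691.50
Holding:  Q/2 × H = 1,141/2 × $20 = $11,410.00
Total = $3,691.50 + $11,410.00 = $15,101.50

$15,101.50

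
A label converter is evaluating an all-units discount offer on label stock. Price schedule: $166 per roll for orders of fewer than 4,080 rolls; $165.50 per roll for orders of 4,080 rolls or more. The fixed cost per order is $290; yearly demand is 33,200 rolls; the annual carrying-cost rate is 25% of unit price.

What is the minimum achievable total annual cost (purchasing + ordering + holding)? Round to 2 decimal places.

H₁ = 25%×$166 = $41.5000;  H₂ = 25%×$165.50 = $41.3750
EOQ₁ = √(2×33,200×290/41.5000) = 681.18  (< 4,080, feasible at tier 1)
EOQ₂ = √(2×33,200×290/41.3750) = 682.20  (< 4,080 → use Q = 4,080 at tier-2 price)
TC(tier 1 (EOQ₁), Q≈681.2) = $5,539,468.78
TC(tier 2, Q≈4,080.0) = $5,581,364.80
Minimum at tier 1 (EOQ₁): $5,539,468.78

$5,539,468.78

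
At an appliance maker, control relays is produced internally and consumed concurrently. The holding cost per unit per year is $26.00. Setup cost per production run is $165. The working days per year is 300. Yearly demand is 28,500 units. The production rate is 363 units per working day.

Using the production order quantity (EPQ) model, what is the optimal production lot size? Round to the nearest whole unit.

d = 28,500/300 = 95.0000 units/day;  effective holding cost H(1 − d/p) = 26·(1 − 95.0000/363) = 19.19559
Q* = √(2DS / H_eff) = √(2·28,500·165 / 19.19559) ≈ 699.97

700 units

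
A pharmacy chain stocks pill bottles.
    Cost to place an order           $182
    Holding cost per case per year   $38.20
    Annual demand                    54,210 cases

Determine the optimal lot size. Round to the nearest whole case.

2DS/H = 2·54,210·182/38.2 = 516,556.02
EOQ = √516,556.02 ≈ 718.72

719 cases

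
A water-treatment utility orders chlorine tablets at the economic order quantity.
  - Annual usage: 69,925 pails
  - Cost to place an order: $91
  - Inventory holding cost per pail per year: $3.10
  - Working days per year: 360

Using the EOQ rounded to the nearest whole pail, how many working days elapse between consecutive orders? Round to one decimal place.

Optimal lot size Q* = (2 × 69,925 × $91 / $3.1)^½ ≈ 2,026.15 → Q = 2,026 pails
Cycle time = (working days × Q)/D = (360 × 2,026) / 69,925 = 10.431 days

10.4 days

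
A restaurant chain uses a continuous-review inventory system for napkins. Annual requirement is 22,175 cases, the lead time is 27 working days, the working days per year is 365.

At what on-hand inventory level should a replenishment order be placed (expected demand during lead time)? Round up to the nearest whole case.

Daily demand d = 22,175 / 365 = 60.753 cases/day
Demand during lead time = 60.753 × 27 = 1,640.34
Reorder point = 1,640.34 → round up

1,641 cases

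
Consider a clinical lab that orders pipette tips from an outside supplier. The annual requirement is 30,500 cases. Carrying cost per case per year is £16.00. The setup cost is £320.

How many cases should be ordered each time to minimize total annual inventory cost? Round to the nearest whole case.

Optimal lot size Q* = (2 × 30,500 × £320 / £16)^½ ≈ 1,104.54

1,105 cases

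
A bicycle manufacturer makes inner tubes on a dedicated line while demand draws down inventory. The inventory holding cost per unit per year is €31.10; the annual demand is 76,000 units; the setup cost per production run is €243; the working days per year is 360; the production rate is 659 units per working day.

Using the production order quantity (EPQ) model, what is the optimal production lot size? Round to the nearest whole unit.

d = 76,000/360 = 211.1111 units/day;  effective holding cost H(1 − d/p) = 31.1·(1 − 211.1111/659) = 21.13709
Q* = √(2DS / H_eff) = √(2·76,000·243 / 21.13709) ≈ 1,321.91

1,322 units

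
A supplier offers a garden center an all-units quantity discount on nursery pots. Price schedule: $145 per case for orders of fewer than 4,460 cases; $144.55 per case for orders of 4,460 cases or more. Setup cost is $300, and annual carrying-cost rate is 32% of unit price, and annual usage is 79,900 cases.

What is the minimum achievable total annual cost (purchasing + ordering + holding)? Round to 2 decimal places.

H₁ = 32%×$145 = $46.4000;  H₂ = 32%×$144.55 = $46.2560
EOQ₁ = √(2×79,900×300/46.4000) = 1,016.46  (< 4,460, feasible at tier 1)
EOQ₂ = √(2×79,900×300/46.2560) = 1,018.04  (< 4,460 → use Q = 4,460 at tier-2 price)
TC(tier 1 (EOQ₁), Q≈1,016.5) = $11,632,663.71
TC(tier 2, Q≈4,460.0) = $11,658,070.32
Minimum at tier 1 (EOQ₁): $11,632,663.71

$11,632,663.71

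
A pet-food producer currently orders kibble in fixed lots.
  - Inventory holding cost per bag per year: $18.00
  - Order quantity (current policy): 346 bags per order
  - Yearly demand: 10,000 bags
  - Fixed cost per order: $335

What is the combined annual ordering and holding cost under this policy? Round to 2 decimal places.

Orders/yr = 10,000/346 = 28.902; ordering cost = 28.902 × $335 = $9,682.08
Average inventory = 346/2 = 173; holding cost = 173 × $18 = $3,114.00
Total = $9,682.08 + $3,114.00 = $12,796.08

$12,796.08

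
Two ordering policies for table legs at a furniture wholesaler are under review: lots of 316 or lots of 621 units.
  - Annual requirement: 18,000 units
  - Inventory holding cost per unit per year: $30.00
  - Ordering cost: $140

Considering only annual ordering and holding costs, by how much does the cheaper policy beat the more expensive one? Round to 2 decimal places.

Annual cost at Q: ordering D·S/Q plus holding Q·H/2.
TC(316) = (18,000/316)×140 + (316/2)×30 = $12,714.68
TC(621) = (18,000/621)×140 + (621/2)×30 = $13,372.97
Cheaper: Q = 316.  Difference = $658.29

$658.29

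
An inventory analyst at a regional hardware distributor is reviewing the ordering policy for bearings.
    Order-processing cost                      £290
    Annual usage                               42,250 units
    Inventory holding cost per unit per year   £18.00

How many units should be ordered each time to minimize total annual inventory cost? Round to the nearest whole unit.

1,167 units

Optimal lot size Q* = (2 × 42,250 × £290 / £18)^½ ≈ 1,166.79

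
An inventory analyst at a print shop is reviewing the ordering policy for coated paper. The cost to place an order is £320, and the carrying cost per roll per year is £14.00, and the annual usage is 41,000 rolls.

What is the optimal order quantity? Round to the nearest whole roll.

EOQ = √(2DS/H) = √(2 × 41,000 × 320 / 14)
    = √(1,874,285.71) ≈ 1,369.05

1,369 rolls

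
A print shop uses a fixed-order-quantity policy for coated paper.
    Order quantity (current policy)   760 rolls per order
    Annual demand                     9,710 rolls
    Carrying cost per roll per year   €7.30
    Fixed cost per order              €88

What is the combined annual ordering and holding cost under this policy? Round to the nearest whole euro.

Ordering: D/Q × S = 9,710/760 × €88 = €1,124.32
Holding:  Q/2 × H = 760/2 × €7.3 = €2,774.00
Total = €1,124.32 + €2,774.00 = €3,898.32

€3,898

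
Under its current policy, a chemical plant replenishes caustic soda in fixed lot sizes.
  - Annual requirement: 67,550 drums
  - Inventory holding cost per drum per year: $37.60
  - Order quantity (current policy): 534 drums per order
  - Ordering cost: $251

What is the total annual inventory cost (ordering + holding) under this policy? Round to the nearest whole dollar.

$41,790

Annual ordering cost = (D/Q)·S = (67,550/534) × 251 = $31,751.03
Annual holding cost  = (Q/2)·H = (534/2) × 37.6 = $10,039.20
Total = $31,751.03 + $10,039.20 = $41,790.23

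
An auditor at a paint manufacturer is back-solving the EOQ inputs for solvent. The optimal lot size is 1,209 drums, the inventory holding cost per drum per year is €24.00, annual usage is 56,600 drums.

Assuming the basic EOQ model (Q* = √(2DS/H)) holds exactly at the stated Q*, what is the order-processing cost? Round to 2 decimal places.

€309.90

From Q* = √(2DS/H) ⇒ Q*² = 2DS/H.
S = Q²H / (2D) = 1,209² × 24 / (2 × 56,600) = 309.8970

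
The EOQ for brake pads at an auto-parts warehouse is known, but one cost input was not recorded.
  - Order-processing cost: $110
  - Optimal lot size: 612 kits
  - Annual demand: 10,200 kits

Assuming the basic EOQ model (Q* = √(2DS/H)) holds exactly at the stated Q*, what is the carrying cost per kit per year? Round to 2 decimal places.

$5.99

EOQ relation: Q² = 2DS/H, so rearrange for the unknown.
H = 2DS / Q² = 2 × 10,200 × 110 / 612² = 5.9913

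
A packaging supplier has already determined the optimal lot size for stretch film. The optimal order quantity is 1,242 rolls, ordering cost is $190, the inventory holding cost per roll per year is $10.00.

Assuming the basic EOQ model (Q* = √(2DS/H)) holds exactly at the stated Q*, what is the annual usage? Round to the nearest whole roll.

40,594 rolls per year

Since Q* = (2DS/H)^½, squaring gives Q*²·H = 2DS.
D = Q²H / (2S) = 1,242² × 10 / (2 × 190) = 40,593.79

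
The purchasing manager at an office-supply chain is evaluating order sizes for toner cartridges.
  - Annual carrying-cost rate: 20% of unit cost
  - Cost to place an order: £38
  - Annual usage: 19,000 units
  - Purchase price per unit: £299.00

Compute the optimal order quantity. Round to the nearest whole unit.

Holding cost per unit per year: H = 20% × £299 = £59.8000
Optimal lot size Q* = (2 × 19,000 × £38 / £59.8)^½ ≈ 155.39

155 units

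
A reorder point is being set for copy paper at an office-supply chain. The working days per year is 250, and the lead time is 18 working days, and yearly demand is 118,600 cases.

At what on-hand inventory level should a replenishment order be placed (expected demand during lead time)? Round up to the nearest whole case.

8,540 cases

Daily demand d = 118,600 / 250 = 474.400 cases/day
Demand during lead time = 474.400 × 18 = 8,539.20
Reorder point = 8,539.20 → round up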